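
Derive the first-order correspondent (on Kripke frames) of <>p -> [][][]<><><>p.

This is a Sahlqvist (Geach-type) schema ◇^1□^0p → □^3◇^3p.
Minimal-valuation argument: fix x; take any y with xR^1y and any z with xR^3z. Set V(p) to the set of worlds R-reachable from y in exactly 0 steps. Then □^0p holds at y, so the antecedent holds at x; validity forces ◇^3p at z, giving a w with zR^3w and yR^0w.
First-order correspondent: forall x forall y forall z ((xRy & x R^3 z) -> exists w (y = w & z R^3 w)).

forall x forall y forall z ((xRy & x R^3 z) -> exists w (y = w & z R^3 w))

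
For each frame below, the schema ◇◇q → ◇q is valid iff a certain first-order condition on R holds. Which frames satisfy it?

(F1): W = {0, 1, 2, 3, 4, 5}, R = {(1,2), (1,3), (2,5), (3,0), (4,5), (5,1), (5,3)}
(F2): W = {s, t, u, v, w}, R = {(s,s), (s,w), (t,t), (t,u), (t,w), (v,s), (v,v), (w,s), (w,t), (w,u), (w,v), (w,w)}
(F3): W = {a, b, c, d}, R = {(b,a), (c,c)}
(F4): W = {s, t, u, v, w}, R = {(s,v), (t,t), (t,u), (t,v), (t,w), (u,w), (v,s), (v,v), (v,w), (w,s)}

(F3)

The schema corresponds to transitivity: ∀x ∀y ∀z (Rxy ∧ Ryz → Rxz).
(F1): fails — R45 and R53 but not R43.
(F2): fails — Rvs and Rsw but not Rvw.
(F3): ✓.
(F4): fails — Rtv and Rvs but not Rts.
Valid on: (F3).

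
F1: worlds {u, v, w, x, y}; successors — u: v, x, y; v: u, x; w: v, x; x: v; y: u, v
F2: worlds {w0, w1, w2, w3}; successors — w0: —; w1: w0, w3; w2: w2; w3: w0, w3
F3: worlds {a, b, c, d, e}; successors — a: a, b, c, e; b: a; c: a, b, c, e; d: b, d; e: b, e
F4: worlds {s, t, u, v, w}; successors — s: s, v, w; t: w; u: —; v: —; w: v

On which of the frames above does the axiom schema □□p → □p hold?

The schema corresponds to density: ∀x ∀y (Rxy → ∃z (Rxz ∧ Rzy)).
F1: fails — Rvu but no z with Rvz and Rzu.
F2: condition met.
F3: condition met.
F4: fails — Rtw but no z with Rtz and Rzw.

F2, F3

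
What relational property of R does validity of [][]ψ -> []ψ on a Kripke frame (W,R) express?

density: forall x forall y (Rxy -> exists z (Rxz & Rzy))

Suppose □□ψ→□ψ is valid. Take Rxy and set V(ψ)={w : xR²w}. Then □□ψ at x, so □ψ at x, so ψ at y, i.e. ∃z(Rxz∧Rzy).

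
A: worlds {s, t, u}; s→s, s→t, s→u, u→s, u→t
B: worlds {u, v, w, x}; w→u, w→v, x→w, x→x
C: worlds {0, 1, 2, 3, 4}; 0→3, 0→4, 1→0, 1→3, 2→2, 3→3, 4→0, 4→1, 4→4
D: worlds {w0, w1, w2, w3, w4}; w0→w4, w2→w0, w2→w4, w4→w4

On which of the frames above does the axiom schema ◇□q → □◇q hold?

The schema corresponds to convergence: ∀x ∀y ∀z (Rxy ∧ Rxz → ∃w (Ryw ∧ Rzw)).
A: fails — Rsu and Rst but u and t have no common successor.
B: fails — Rwu and Rwu but u and u have no common successor.
C: fails — R04 and R03 but 4 and 3 have no common successor.
D: ✓.

D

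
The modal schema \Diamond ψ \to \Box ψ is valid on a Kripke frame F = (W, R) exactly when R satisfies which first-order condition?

partial functionality: \forall x \forall y \forall z (Rxy \wedge Rxz \to y = z)

Suppose ◇ψ→□ψ is valid. Take Rxy, Rxz and set V(ψ)={y}. Then ◇ψ at x, so □ψ at x, so ψ at z, i.e. z=y.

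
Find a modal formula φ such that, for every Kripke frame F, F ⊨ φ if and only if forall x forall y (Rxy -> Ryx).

A defining formula is ψ → □◇ψ (the B axiom).
Suppose ψ→□◇ψ is valid. Take Rxy and set V(ψ)={x}. Then ψ at x, so □◇ψ at x, so ◇ψ at y, so some z with Ryz has ψ; z=x, i.e. Ryx.

ψ → □◇ψ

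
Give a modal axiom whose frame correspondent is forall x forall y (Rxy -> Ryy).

□(□p → p)

This is shift-reflexivity; the standard corresponding axiom is T□: □(□p → p).
Suppose □(□p→p) is valid. Take Rxy and set V(p)={w : Ryw}. Then at y, □p holds; since □(□p→p) at x, □p→p at y, so p at y, i.e. Ryy.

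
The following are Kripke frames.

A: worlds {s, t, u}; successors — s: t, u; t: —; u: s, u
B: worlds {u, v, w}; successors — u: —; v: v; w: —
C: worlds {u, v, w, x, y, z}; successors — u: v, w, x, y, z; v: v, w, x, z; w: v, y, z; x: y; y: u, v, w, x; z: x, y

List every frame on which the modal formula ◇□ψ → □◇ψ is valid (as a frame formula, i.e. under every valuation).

B

This is the axiom for convergence; its first-order frame correspondent is ∀x ∀y ∀z (Rxy ∧ Rxz → ∃w (Ryw ∧ Rzw)).
A: fails — Rsu and Rst but u and t have no common successor.
B: condition met.
C: fails — Ruv and Rux but v and x have no common successor.
Valid on: B.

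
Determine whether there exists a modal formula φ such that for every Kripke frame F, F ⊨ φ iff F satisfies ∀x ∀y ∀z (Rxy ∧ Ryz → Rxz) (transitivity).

Yes — defined by □q → □□q

This is a Sahlqvist condition; the 4 axiom □q → □□q defines it.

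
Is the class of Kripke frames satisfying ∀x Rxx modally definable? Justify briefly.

Definable; □p → p defines it

The condition is reflexivity. A defining modal formula is □p → p.
Suppose □p→p is valid. At any x set V(p)={w : Rxw}. Then □p holds at x, so p holds at x, i.e. Rxx.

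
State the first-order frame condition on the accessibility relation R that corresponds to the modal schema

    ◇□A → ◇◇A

∀x ∀y (xRy → ∃w (yRw ∧ xR²w))

This is a Sahlqvist (Geach-type) schema ◇^1□^1A → □^0◇^2A.
Minimal-valuation argument: fix x; take any y with xR^1y and any z with xR^0z. Set V(A) to the set of worlds R-reachable from y in exactly 1 step. Then □^1A holds at y, so the antecedent holds at x; validity forces ◇^2A at z, giving a w with zR^2w and yR^1w.
First-order correspondent: ∀x ∀y (xRy → ∃w (yRw ∧ xR²w)).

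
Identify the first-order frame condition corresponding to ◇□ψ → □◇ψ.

Suppose ◇□ψ→□◇ψ is valid. Take Rxy, Rxz and set V(ψ)={w : Ryw}. Then □ψ at y so ◇□ψ at x, so □◇ψ at x, so ◇ψ at z, giving w with Rzw and Ryw.

convergence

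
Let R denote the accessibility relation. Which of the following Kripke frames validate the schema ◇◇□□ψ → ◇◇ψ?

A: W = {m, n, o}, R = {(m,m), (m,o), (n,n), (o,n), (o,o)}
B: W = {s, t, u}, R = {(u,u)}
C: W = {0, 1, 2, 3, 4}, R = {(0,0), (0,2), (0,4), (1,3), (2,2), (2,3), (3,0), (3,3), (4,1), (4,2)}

This is the axiom for a generalized confluence (Geach) condition; its first-order frame correspondent is ∀x ∀y (xR²y → ∃w (yR²w ∧ xR²w)).
A: holds.
B: holds.
C: holds.

A, B, C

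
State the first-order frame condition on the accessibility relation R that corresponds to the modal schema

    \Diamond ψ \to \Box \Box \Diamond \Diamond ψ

\forall x \forall y \forall z ((xRy \wedge x R^2 z) \to \exists w (y = w \wedge z R^2 w))

This is a Sahlqvist (Geach-type) schema ◇^1□^0ψ → □^2◇^2ψ.
Minimal-valuation argument: fix x; take any y with xR^1y and any z with xR^2z. Set V(ψ) to the set of worlds R-reachable from y in exactly 0 steps. Then □^0ψ holds at y, so the antecedent holds at x; validity forces ◇^2ψ at z, giving a w with zR^2w and yR^0w.
First-order correspondent: \forall x \forall y \forall z ((xRy \wedge x R^2 z) \to \exists w (y = w \wedge z R^2 w)).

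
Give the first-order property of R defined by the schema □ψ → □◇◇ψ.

∀x ∀z (xRz → ∃w (xRw ∧ zR²w))

This is a Sahlqvist (Geach-type) schema ◇^0□^1ψ → □^1◇^2ψ.
First-order correspondent: ∀x ∀z (xRz → ∃w (xRw ∧ zR²w)).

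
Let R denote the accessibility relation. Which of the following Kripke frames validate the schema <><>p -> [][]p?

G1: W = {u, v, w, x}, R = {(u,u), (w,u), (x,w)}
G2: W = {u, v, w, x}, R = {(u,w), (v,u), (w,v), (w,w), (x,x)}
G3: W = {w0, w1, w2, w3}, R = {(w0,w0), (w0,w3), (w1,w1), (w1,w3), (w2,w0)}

G1

The schema corresponds to a generalized confluence (Geach) condition: forall x forall y forall z ((x R^2 y & x R^2 z) -> exists w (y = w & z = w)).
G1: satisfies the condition.
G2: fails — uR²v, uR²w but v ≠ w.
G3: fails — w0R²w0, w0R²w3 but w0 ≠ w3.
Valid on: G1.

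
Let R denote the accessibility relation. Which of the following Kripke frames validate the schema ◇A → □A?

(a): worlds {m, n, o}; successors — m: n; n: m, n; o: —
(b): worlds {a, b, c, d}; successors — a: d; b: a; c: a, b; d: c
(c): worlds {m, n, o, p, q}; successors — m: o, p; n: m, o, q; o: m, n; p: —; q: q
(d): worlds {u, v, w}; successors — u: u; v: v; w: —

(d)

Frame correspondent (Sahlqvist): ∀x ∀y ∀z (Rxy ∧ Rxz → y = z) — i.e. partial functionality.
(a): fails — n sees both m and n.
(b): fails — c sees both a and b.
(c): fails — m sees both o and p.
(d): satisfies the condition.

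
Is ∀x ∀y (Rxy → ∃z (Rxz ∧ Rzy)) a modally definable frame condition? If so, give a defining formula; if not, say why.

Yes, by □□p → □p

This is a Sahlqvist condition; the C4 axiom □□p → □p defines it.
Suppose □□p→□p is valid. Take Rxy and set V(p)={w : xR²w}. Then □□p at x, so □p at x, so p at y, i.e. ∃z(Rxz∧Rzy).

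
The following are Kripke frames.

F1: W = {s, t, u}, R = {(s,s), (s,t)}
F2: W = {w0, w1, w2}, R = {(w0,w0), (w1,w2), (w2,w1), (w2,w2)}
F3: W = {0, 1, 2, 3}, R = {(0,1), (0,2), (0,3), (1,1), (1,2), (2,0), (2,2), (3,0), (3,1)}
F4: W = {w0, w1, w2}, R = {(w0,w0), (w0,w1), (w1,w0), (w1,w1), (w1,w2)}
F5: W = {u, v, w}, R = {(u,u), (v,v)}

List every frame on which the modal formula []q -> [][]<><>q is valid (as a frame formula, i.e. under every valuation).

F2, F3, F5

Frame correspondent (Sahlqvist): forall x forall z (x R^2 z -> exists w (xRw & z R^2 w)) — i.e. a generalized confluence (Geach) condition.
F1: fails — sR²t but no w with sRw and tR²w.
F2: satisfies the condition.
F3: satisfies the condition.
F4: fails — w0R²w2 but no w with w0Rw and w2R²w.
F5: satisfies the condition.
Valid on: F2, F3, F5.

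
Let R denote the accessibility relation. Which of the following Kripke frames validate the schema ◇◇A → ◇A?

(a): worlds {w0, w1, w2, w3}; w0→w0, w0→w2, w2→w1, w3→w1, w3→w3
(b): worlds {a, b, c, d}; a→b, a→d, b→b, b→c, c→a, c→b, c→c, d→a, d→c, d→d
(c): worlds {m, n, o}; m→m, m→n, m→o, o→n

Frame correspondent (Sahlqvist): ∀x ∀y ∀z (Rxy ∧ Ryz → Rxz) — i.e. transitivity.
(a): fails — Rw0w2 and Rw2w1 but not Rw0w1.
(b): fails — Rbc and Rca but not Rba.
(c): condition met.
Valid on: (c).

(c)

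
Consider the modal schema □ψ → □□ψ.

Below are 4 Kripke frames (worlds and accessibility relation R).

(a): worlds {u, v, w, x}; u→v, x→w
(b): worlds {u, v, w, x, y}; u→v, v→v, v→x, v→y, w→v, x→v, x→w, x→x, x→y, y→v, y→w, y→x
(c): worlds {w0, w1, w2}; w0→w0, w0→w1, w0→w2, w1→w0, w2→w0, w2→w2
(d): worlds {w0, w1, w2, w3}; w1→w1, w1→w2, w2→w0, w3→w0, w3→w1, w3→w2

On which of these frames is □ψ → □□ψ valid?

Frame correspondent (Sahlqvist): ∀x ∀y ∀z (Rxy ∧ Ryz → Rxz) — i.e. transitivity.
(a): ✓.
(b): fails — Ruv and Rvx but not Rux.
(c): fails — Rw1w0 and Rw0w1 but not Rw1w1.
(d): fails — Rw1w2 and Rw2w0 but not Rw1w0.
Valid on: (a).

(a)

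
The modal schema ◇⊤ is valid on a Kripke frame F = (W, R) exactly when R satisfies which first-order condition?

This schema is equivalent to the D axiom □p → ◇p.
It corresponds to seriality: ∀x ∃y Rxy.

seriality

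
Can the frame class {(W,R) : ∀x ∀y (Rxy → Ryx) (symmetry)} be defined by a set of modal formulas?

The condition is symmetry. A defining modal formula is r → □◇r.

Definable; r → □◇r defines it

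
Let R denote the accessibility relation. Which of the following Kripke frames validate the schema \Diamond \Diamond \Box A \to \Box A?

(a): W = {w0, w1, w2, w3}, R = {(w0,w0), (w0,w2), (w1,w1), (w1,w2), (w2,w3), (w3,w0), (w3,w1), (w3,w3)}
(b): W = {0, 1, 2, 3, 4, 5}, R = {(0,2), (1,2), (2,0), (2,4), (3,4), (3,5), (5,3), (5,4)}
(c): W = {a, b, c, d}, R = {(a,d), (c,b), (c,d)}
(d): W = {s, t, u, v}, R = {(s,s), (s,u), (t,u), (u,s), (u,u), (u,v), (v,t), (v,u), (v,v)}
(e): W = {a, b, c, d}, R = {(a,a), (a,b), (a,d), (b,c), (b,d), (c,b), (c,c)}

The schema corresponds to a generalized confluence (Geach) condition: \forall x \forall y \forall z ((x R^2 y \wedge xRz) \to \exists w (yRw \wedge z = w)).
(a): fails — w0R²w2, w0Rw0 but no w with w2Rw and w0=w.
(b): fails — 0R²4, 0R2 but no w with 4Rw and 2=w.
(c): holds.
(d): fails — sR²v, sRs but no w with vRw and s=w.
(e): fails — aR²b, aRa but no w with bRw and a=w.

(c)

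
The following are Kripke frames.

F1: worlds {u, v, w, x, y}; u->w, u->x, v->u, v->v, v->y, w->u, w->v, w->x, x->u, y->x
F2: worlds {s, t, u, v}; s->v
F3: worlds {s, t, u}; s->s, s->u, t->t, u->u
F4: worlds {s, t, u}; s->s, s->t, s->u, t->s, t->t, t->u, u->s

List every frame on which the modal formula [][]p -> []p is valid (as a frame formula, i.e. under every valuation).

Frame correspondent (Sahlqvist): forall x forall y (Rxy -> exists z (Rxz & Rzy)) — i.e. density.
F1: fails — Ryx but no z with Ryz and Rzx.
F2: fails — Rsv but no z with Rsz and Rzv.
F3: satisfies the condition.
F4: satisfies the condition.
Valid on: F3, F4.

F3, F4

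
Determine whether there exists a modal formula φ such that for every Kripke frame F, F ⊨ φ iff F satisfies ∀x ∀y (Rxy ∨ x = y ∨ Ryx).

Not modally definable

Any modally definable frame class is closed under disjoint unions.
Take 3 disjoint single-world reflexive frames: each is trivially connected, but their disjoint union has 3 worlds with no edge between distinct components, so it is not connected.
Hence connectedness of R is not modally definable.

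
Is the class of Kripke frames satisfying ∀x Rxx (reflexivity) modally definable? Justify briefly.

Yes: it is reflexivity, defined by the T schema □q → q.
Suppose □q→q is valid. At any x set V(q)={w : Rxw}. Then □q holds at x, so q holds at x, i.e. Rxx.

Yes, by □q → q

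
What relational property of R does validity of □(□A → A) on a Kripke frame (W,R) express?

Shift-reflexivity

Suppose □(□A→A) is valid. Take Rxy and set V(A)={w : Ryw}. Then at y, □A holds; since □(□A→A) at x, □A→A at y, so A at y, i.e. Ryy.
Conversely, any frame satisfying ∀x ∀y (Rxy → Ryy) validates the schema.
So the correspondent is shift-reflexivity.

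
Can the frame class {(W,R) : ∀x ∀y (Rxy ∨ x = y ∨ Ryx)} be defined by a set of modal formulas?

If a class were modally definable it would be closed under disjoint unions (Goldblatt–Thomason).
Take 4 disjoint single-world reflexive frames: each is trivially connected, but their disjoint union has 4 worlds with no edge between distinct components, so it is not connected.
So the class is not modally definable.

Not modally definable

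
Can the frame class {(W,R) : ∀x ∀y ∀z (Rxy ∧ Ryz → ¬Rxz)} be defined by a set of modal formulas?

Not modally definable

Modal frame validity is preserved under surjective bounded morphisms.
The 3-cycle (worlds s,t,u with s→t→u→s) is intransitive. Mapping every world to a single reflexive point • is a surjective bounded morphism; the reflexive point is not intransitive (R••∧R•• but R••).
So the class is not modally definable.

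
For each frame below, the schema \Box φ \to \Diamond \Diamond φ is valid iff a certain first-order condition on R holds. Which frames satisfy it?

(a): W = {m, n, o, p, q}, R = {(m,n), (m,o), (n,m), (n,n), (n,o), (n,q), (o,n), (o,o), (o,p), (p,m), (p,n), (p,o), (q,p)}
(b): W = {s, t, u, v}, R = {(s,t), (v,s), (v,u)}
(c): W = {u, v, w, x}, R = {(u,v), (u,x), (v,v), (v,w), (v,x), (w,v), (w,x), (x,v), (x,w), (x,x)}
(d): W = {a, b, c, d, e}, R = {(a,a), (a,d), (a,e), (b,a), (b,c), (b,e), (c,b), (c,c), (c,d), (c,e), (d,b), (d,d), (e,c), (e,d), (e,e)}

The schema corresponds to a generalized confluence (Geach) condition: \forall x \exists w (xRw \wedge x R^2 w).
(a): fails — at q but no w with qRw and qR²w.
(b): fails — at s but no w with sRw and sR²w.
(c): condition met.
(d): condition met.

(c), (d)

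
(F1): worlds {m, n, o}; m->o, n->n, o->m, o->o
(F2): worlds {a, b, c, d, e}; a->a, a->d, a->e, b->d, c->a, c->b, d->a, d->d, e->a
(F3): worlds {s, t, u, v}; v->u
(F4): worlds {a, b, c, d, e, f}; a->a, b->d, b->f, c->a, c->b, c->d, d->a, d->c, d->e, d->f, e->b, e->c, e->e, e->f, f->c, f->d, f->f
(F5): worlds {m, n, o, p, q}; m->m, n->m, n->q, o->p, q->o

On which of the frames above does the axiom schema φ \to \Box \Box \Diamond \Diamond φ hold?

This is the axiom for a generalized confluence (Geach) condition; its first-order frame correspondent is \forall x \forall z (x R^2 z \to \exists w (x = w \wedge z R^2 w)).
(F1): ✓.
(F2): fails — bR²a but no w with b=w and aR²w.
(F3): ✓.
(F4): fails — bR²a but no w with b=w and aR²w.
(F5): fails — nR²m but no w with n=w and mR²w.
Valid on: (F1), (F3).

(F1), (F3)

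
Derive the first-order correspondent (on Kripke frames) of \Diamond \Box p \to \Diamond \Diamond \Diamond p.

This is a Sahlqvist (Geach-type) schema ◇^1□^1p → □^0◇^3p.
First-order correspondent: \forall x \forall y (xRy \to \exists w (yRw \wedge x R^3 w)).

\forall x \forall y (xRy \to \exists w (yRw \wedge x R^3 w))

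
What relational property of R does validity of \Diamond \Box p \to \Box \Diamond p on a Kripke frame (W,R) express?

Convergence

Suppose ◇□p→□◇p is valid. Take Rxy, Rxz and set V(p)={w : Ryw}. Then □p at y so ◇□p at x, so □◇p at x, so ◇p at z, giving w with Rzw and Ryw.
Conversely, any frame satisfying \forall x \forall y \forall z (Rxy \wedge Rxz \to \exists w (Ryw \wedge Rzw)) validates the schema.
Frame condition: \forall x \forall y \forall z (Rxy \wedge Rxz \to \exists w (Ryw \wedge Rzw)).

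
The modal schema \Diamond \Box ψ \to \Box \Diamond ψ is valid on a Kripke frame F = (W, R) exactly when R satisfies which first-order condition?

convergence

This is the .2 axiom.
Its frame correspondent is convergence — \forall x \forall y \forall z (Rxy \wedge Rxz \to \exists w (Ryw \wedge Rzw)).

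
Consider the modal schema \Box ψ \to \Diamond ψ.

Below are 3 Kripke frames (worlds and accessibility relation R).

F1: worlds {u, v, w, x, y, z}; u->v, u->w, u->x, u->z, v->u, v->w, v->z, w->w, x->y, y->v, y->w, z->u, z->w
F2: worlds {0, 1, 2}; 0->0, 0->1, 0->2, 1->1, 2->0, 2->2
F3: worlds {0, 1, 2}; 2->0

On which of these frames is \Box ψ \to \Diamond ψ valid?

The schema corresponds to seriality: \forall x \exists y Rxy.
F1: ✓.
F2: ✓.
F3: fails — world 0 has no successor.

F1, F2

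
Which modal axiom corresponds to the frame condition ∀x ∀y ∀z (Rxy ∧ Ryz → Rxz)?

□ψ → □□ψ

The condition is transitivity. The 4 schema □ψ → □□ψ defines it.
Suppose □ψ→□□ψ is valid. Take Rxy, Ryz and set V(ψ)={w : Rxw}. Then □ψ at x, so □□ψ at x, so □ψ at y, so ψ at z, i.e. Rxz.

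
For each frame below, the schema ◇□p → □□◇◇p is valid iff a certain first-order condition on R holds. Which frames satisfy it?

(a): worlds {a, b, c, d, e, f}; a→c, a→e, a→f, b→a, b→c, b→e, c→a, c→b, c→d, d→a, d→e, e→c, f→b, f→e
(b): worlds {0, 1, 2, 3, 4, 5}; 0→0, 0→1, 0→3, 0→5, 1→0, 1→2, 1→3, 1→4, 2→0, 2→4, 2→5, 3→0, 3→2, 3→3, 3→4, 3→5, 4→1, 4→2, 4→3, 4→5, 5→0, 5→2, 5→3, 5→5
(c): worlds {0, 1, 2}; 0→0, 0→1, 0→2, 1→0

(b)

Frame correspondent (Sahlqvist): ∀x ∀y ∀z ((xRy ∧ xR²z) → ∃w (yRw ∧ zR²w)) — i.e. a generalized confluence (Geach) condition.
(a): fails — aRc, aR²d but no w with cRw and dR²w.
(b): satisfies the condition.
(c): fails — 0R0, 0R²2 but no w with 0Rw and 2R²w.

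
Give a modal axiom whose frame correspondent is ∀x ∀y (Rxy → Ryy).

The condition is shift-reflexivity. The T□ schema □(□s → s) defines it.
Suppose □(□s→s) is valid. Take Rxy and set V(s)={w : Ryw}. Then at y, □s holds; since □(□s→s) at x, □s→s at y, so s at y, i.e. Ryy.

□(□s → s)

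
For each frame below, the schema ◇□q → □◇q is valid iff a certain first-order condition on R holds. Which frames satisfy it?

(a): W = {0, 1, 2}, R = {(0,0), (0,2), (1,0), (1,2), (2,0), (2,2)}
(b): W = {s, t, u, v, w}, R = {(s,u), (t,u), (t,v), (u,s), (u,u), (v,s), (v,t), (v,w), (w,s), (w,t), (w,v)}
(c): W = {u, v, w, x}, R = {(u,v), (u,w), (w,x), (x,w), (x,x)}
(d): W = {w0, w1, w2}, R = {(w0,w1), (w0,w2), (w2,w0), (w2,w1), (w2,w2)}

(a)

The schema corresponds to convergence: ∀x ∀y ∀z (Rxy ∧ Rxz → ∃w (Ryw ∧ Rzw)).
(a): holds.
(b): fails — Rvw and Rvs but w and s have no common successor.
(c): fails — Ruv and Ruv but v and v have no common successor.
(d): fails — Rw0w1 and Rw0w1 but w1 and w1 have no common successor.
Valid on: (a).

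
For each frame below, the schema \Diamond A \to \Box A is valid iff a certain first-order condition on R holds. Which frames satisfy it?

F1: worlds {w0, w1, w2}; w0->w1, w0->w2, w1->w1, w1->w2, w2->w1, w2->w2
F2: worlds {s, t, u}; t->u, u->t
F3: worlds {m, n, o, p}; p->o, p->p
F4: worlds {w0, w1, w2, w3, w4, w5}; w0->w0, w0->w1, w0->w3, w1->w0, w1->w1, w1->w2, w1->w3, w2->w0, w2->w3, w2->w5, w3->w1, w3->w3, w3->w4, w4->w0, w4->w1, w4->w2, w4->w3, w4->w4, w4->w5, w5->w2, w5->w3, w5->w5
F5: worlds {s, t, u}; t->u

Frame correspondent (Sahlqvist): \forall x \forall y \forall z (Rxy \wedge Rxz \to y = z) — i.e. partial functionality.
F1: fails — w0 sees both w1 and w2.
F2: satisfies the condition.
F3: fails — p sees both o and p.
F4: fails — w0 sees both w0 and w1.
F5: satisfies the condition.
Valid on: F2, F5.

F2, F5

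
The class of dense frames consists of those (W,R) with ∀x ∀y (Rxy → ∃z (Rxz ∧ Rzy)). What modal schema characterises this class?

□□ψ → □ψ

This is density; the standard corresponding axiom is C4: □□ψ → □ψ.
Suppose □□ψ→□ψ is valid. Take Rxy and set V(ψ)={w : xR²w}. Then □□ψ at x, so □ψ at x, so ψ at y, i.e. ∃z(Rxz∧Rzy).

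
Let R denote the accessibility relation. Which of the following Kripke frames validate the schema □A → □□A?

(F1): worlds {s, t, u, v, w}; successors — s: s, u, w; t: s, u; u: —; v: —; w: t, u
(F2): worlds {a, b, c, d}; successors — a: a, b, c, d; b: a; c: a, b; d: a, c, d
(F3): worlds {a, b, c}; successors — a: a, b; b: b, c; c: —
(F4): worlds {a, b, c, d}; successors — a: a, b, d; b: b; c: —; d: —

This is the axiom for transitivity; its first-order frame correspondent is ∀x ∀y ∀z (Rxy ∧ Ryz → Rxz).
(F1): fails — Rwt and Rts but not Rws.
(F2): fails — Rdc and Rcb but not Rdb.
(F3): fails — Rab and Rbc but not Rac.
(F4): ✓.
Valid on: (F4).

(F4)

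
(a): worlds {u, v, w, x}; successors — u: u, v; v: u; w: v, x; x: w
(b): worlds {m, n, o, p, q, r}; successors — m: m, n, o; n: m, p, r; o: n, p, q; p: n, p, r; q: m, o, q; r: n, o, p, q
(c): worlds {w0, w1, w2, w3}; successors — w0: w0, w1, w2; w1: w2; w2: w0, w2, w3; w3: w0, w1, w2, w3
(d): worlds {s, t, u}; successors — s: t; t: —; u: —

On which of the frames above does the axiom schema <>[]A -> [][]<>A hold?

This is the axiom for a generalized confluence (Geach) condition; its first-order frame correspondent is forall x forall y forall z ((xRy & x R^2 z) -> exists w (yRw & zRw)).
(a): fails — wRv, wR²w but no t with vRt and wRt.
(b): fails — nRp, nR²q but no w with pRw and qRw.
(c): condition met.
(d): condition met.

(c), (d)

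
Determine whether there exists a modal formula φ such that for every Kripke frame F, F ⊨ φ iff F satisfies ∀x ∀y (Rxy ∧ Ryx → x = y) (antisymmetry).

If a class were modally definable it would be closed under surjective bounded morphisms (Goldblatt–Thomason).
The 6-cycle (worlds w0,w1,w2,w3,w4,w5 with w0→w1→w2→w3→w4→w5→w0) is antisymmetric. Sending even-indexed worlds to a and odd-indexed worlds to b is a surjective bounded morphism onto the two-world frame with a↔b, which is not antisymmetric.
So the class is not modally definable.

No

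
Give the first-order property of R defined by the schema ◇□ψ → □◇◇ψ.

∀x ∀y ∀z ((xRy ∧ xRz) → ∃w (yRw ∧ zR²w))

This is a Sahlqvist (Geach-type) schema ◇^1□^1ψ → □^1◇^2ψ.
First-order correspondent: ∀x ∀y ∀z ((xRy ∧ xRz) → ∃w (yRw ∧ zR²w)).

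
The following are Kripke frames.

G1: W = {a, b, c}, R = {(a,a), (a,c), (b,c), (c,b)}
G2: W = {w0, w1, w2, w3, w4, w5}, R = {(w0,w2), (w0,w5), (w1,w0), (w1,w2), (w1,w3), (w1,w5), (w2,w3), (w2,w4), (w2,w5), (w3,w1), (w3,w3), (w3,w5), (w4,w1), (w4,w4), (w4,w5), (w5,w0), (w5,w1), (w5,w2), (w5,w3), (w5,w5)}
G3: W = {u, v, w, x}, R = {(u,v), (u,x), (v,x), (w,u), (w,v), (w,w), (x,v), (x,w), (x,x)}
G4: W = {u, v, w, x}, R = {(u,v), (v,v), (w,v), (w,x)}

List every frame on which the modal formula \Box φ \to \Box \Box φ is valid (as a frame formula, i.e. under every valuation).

Frame correspondent (Sahlqvist): \forall x \forall y \forall z (Rxy \wedge Ryz \to Rxz) — i.e. transitivity.
G1: fails — Rac and Rcb but not Rab.
G2: fails — Rw3w1 and Rw1w0 but not Rw3w0.
G3: fails — Rxw and Rwu but not Rxu.
G4: ✓.
Valid on: G4.

G4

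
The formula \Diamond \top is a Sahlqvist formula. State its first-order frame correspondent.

◇⊤ holds at w iff w has a successor, so frame-validity of ◇⊤ is exactly seriality. Equivalently via □φ → ◇φ:
Suppose □φ→◇φ is valid. At any x set V(φ)=W. Then □φ at x, so ◇φ at x, so x has a successor.
The converse is a direct semantic check.
Frame condition: \forall x \exists y Rxy.

seriality: \forall x \exists y Rxy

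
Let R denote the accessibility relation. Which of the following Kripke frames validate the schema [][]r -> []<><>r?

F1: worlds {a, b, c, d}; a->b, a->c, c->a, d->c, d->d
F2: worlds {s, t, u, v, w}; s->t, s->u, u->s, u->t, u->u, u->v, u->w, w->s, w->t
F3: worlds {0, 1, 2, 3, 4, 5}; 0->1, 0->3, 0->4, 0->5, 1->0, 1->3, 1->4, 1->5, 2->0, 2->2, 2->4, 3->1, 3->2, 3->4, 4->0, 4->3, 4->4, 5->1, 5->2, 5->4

F3

The schema corresponds to a generalized confluence (Geach) condition: forall x forall z (xRz -> exists w (x R^2 w & z R^2 w)).
F1: fails — aRb but no w with aR²w and bR²w.
F2: fails — sRt but no w* with sR²w* and tR²w*.
F3: ✓.
Valid on: F3.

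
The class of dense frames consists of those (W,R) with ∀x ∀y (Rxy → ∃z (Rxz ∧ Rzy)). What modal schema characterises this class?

□□ψ → □ψ

The condition is density. The C4 schema □□ψ → □ψ defines it.
Suppose □□ψ→□ψ is valid. Take Rxy and set V(ψ)={w : xR²w}. Then □□ψ at x, so □ψ at x, so ψ at y, i.e. ∃z(Rxz∧Rzy).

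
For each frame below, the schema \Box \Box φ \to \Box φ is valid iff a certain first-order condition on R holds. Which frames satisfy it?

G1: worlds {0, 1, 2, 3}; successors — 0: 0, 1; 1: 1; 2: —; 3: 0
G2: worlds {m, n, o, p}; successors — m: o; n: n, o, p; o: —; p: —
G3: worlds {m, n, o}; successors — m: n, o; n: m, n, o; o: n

G1, G3

This is the axiom for density; its first-order frame correspondent is \forall x \forall y (Rxy \to \exists z (Rxz \wedge Rzy)).
G1: condition met.
G2: fails — Rmo but no z with Rmz and Rzo.
G3: condition met.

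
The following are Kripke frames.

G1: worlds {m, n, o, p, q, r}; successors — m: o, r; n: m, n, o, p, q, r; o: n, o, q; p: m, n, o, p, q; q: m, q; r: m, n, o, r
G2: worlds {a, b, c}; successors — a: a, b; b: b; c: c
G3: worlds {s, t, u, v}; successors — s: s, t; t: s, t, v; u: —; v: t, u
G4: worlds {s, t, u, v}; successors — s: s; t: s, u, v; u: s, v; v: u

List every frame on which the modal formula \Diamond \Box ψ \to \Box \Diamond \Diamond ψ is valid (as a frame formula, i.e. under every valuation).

This is the axiom for a generalized confluence (Geach) condition; its first-order frame correspondent is \forall x \forall y \forall z ((xRy \wedge xRz) \to \exists w (yRw \wedge z R^2 w)).
G1: satisfies the condition.
G2: satisfies the condition.
G3: fails — vRt, vRu but no w with tRw and uR²w.
G4: fails — tRv, tRs but no w with vRw and sR²w.
Valid on: G1, G2.

G1, G2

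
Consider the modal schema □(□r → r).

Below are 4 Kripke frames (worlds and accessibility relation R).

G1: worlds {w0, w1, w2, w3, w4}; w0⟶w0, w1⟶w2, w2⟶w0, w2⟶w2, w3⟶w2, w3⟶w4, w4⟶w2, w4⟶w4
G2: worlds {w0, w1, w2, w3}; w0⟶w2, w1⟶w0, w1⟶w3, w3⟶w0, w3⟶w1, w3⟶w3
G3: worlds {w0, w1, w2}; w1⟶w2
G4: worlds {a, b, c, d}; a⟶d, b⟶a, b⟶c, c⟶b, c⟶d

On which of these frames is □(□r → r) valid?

This is the axiom for shift-reflexivity; its first-order frame correspondent is ∀x ∀y (Rxy → Ryy).
G1: holds.
G2: fails — Rw1w0 but not Rw0w0.
G3: fails — Rw1w2 but not Rw2w2.
G4: fails — Rbc but not Rcc.
Valid on: G1.

G1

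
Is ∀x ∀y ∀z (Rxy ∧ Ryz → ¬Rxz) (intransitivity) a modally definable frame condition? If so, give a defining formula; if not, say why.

No

Modal frame validity is preserved under surjective bounded morphisms.
The 3-cycle (worlds s,t,u with s→t→u→s) is intransitive. Mapping every world to a single reflexive point • is a surjective bounded morphism; the reflexive point is not intransitive (R••∧R•• but R••).
So the class is not modally definable.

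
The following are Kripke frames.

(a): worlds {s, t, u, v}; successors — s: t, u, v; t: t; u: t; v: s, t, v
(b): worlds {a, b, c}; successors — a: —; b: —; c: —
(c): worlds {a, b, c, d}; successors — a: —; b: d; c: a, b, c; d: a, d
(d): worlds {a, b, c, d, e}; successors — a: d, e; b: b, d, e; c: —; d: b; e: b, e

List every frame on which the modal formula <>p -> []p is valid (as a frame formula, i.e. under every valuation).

Frame correspondent (Sahlqvist): forall x forall y forall z (Rxy & Rxz -> y = z) — i.e. partial functionality.
(a): fails — s sees both t and u.
(b): ✓.
(c): fails — c sees both a and b.
(d): fails — a sees both d and e.
Valid on: (b).

(b)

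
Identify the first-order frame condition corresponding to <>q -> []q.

Partial functionality

This is the CD axiom.
Its frame correspondent is partial functionality — forall x forall y forall z (Rxy & Rxz -> y = z).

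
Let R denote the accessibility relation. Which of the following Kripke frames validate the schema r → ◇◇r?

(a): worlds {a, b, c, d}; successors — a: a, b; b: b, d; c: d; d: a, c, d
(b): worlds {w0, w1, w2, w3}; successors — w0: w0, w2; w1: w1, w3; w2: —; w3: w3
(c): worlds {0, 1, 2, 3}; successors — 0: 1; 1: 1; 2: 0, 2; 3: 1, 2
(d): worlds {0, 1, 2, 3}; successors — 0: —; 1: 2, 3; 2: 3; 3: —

(a)

Frame correspondent (Sahlqvist): ∀x ∃w (x = w ∧ xR²w) — i.e. a generalized confluence (Geach) condition.
(a): ✓.
(b): fails — at w2 but no w with w2=w and w2R²w.
(c): fails — at 0 but no w with 0=w and 0R²w.
(d): fails — at 0 but no w with 0=w and 0R²w.
Valid on: (a).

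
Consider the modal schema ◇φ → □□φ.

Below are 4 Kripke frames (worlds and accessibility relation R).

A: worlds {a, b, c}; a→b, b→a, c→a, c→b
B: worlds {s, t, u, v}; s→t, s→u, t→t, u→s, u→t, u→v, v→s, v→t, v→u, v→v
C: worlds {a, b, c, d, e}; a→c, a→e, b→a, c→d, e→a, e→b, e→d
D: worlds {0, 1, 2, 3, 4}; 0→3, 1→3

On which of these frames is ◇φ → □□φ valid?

The schema corresponds to a generalized confluence (Geach) condition: ∀x ∀y ∀z ((xRy ∧ xR²z) → ∃w (y = w ∧ z = w)).
A: fails — aRb, aR²a but b ≠ a.
B: fails — sRt, sR²s but t ≠ s.
C: fails — aRc, aR²a but c ≠ a.
D: condition met.
Valid on: D.

D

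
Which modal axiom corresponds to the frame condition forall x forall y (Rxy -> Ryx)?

The condition is symmetry. The B schema ψ → □◇ψ defines it.
Suppose ψ→□◇ψ is valid. Take Rxy and set V(ψ)={x}. Then ψ at x, so □◇ψ at x, so ◇ψ at y, so some z with Ryz has ψ; z=x, i.e. Ryx.

ψ → □◇ψ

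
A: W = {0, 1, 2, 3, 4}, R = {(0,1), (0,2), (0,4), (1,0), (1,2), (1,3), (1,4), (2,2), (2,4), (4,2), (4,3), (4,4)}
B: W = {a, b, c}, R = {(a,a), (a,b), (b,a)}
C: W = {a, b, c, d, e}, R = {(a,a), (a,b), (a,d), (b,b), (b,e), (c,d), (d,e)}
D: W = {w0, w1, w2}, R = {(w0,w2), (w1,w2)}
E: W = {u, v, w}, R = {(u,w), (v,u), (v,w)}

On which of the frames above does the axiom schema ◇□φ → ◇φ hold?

This is the axiom for a generalized confluence (Geach) condition; its first-order frame correspondent is ∀x ∀y (xRy → ∃w (yRw ∧ xRw)).
A: fails — 1R3 but no w with 3Rw and 1Rw.
B: ✓.
C: fails — aRd but no w with dRw and aRw.
D: fails — w0Rw2 but no w with w2Rw and w0Rw.
E: fails — uRw but no t with wRt and uRt.
Valid on: B.

B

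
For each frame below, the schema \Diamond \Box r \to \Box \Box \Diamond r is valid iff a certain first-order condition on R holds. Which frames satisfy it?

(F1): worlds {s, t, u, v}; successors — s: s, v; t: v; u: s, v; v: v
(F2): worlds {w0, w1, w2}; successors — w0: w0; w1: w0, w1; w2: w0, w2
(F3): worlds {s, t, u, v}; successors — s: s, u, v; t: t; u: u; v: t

(F1), (F2)

This is the axiom for a generalized confluence (Geach) condition; its first-order frame correspondent is \forall x \forall y \forall z ((xRy \wedge x R^2 z) \to \exists w (yRw \wedge zRw)).
(F1): satisfies the condition.
(F2): satisfies the condition.
(F3): fails — sRs, sR²t but no w with sRw and tRw.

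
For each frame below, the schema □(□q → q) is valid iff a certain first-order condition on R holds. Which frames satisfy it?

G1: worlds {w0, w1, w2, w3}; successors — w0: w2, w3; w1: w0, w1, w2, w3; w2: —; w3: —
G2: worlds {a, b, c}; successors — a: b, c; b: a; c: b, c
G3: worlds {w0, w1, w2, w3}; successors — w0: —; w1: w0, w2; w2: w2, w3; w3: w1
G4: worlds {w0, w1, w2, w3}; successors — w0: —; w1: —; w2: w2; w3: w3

This is the axiom for shift-reflexivity; its first-order frame correspondent is ∀x ∀y (Rxy → Ryy).
G1: fails — Rw1w2 but not Rw2w2.
G2: fails — Rab but not Rbb.
G3: fails — Rw1w0 but not Rw0w0.
G4: ✓.

G4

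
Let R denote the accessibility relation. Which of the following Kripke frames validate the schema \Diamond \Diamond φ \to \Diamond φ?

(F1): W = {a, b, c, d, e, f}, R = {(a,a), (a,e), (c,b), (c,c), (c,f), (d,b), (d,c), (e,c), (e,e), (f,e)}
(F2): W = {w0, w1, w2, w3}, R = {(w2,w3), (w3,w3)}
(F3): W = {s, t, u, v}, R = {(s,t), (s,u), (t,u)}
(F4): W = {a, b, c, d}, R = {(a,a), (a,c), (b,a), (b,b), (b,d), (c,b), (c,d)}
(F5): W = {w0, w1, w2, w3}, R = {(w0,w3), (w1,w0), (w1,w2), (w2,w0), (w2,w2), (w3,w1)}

(F2), (F3)

This is the axiom for transitivity; its first-order frame correspondent is \forall x \forall y \forall z (Rxy \wedge Ryz \to Rxz).
(F1): fails — Rdc and Rcf but not Rdf.
(F2): condition met.
(F3): condition met.
(F4): fails — Rba and Rac but not Rbc.
(F5): fails — Rw1w0 and Rw0w3 but not Rw1w3.
Valid on: (F2), (F3).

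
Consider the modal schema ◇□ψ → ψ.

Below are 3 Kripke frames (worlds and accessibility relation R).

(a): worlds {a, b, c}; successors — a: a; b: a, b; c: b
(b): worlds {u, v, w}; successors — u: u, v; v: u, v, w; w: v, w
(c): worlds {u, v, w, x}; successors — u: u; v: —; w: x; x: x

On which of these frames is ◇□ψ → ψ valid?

The schema corresponds to symmetry: ∀x ∀y (Rxy → Ryx).
(a): fails — Rba but not Rab.
(b): condition met.
(c): fails — Rwx but not Rxw.

(b)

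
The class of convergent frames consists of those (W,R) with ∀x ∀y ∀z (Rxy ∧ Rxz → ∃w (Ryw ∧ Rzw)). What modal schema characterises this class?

◇□r → □◇r

The condition is convergence. The .2 schema ◇□r → □◇r defines it.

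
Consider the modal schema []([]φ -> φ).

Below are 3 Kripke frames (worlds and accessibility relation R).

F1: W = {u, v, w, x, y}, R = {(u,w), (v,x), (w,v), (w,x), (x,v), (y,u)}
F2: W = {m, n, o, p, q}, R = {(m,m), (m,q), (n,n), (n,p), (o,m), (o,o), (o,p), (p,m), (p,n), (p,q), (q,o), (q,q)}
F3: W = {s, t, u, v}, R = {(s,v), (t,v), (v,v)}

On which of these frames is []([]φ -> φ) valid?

This is the axiom for shift-reflexivity; its first-order frame correspondent is forall x forall y (Rxy -> Ryy).
F1: fails — Ruw but not Rww.
F2: fails — Rop but not Rpp.
F3: holds.
Valid on: F3.

F3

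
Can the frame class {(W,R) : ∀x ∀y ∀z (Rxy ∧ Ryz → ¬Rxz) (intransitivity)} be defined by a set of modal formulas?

Not modally definable

If a class were modally definable it would be closed under surjective bounded morphisms (Goldblatt–Thomason).
The 5-cycle (worlds s,t,u,v,w with s→t→u→v→w→s) is intransitive. Mapping every world to a single reflexive point • is a surjective bounded morphism; the reflexive point is not intransitive (R••∧R•• but R••).
So no modal formula (or set of formulas) defines exactly the intransitive frames.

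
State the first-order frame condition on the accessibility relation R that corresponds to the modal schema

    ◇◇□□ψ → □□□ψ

This is a Sahlqvist (Geach-type) schema ◇^2□^2ψ → □^3◇^0ψ.
Minimal-valuation argument: fix x; take any y with xR^2y and any z with xR^3z. Set V(ψ) to the set of worlds R-reachable from y in exactly 2 steps. Then □^2ψ holds at y, so the antecedent holds at x; validity forces ◇^0ψ at z, giving a w with zR^0w and yR^2w.
First-order correspondent: ∀x ∀y ∀z ((xR²y ∧ xR³z) → ∃w (yR²w ∧ z = w)).

∀x ∀y ∀z ((xR²y ∧ xR³z) → ∃w (yR²w ∧ z = w))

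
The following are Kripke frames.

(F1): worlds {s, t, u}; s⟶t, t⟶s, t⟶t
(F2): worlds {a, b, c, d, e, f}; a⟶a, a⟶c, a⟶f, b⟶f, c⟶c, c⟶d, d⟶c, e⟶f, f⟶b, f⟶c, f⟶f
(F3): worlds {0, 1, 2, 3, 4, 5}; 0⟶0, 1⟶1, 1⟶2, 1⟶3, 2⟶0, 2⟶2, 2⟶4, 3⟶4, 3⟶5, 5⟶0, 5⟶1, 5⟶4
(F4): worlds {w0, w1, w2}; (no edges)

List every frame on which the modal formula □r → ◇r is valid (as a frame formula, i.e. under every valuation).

(F2)

Frame correspondent (Sahlqvist): ∀x ∃y Rxy — i.e. seriality.
(F1): fails — world u has no successor.
(F2): holds.
(F3): fails — world 4 has no successor.
(F4): fails — world w0 has no successor.
Valid on: (F2).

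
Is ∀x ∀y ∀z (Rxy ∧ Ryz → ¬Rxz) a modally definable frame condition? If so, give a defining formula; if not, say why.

Not modally definable

Modal frame validity is preserved under surjective bounded morphisms.
The 7-cycle (worlds s,t,u,v,w,x,y with s→t→u→v→w→x→y→s) is intransitive. Mapping every world to a single reflexive point • is a surjective bounded morphism; the reflexive point is not intransitive (R••∧R•• but R••).
So no modal formula (or set of formulas) defines exactly the intransitive frames.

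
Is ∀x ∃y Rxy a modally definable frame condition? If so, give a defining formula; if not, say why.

Yes, by □r → ◇r

Yes: it is seriality, defined by the D schema □r → ◇r.
Suppose □r→◇r is valid. At any x set V(r)=W. Then □r at x, so ◇r at x, so x has a successor.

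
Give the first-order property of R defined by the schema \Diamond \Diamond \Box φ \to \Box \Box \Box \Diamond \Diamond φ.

This is a Sahlqvist (Geach-type) schema ◇^2□^1φ → □^3◇^2φ.
First-order correspondent: \forall x \forall y \forall z ((x R^2 y \wedge x R^3 z) \to \exists w (yRw \wedge z R^2 w)).

\forall x \forall y \forall z ((x R^2 y \wedge x R^3 z) \to \exists w (yRw \wedge z R^2 w))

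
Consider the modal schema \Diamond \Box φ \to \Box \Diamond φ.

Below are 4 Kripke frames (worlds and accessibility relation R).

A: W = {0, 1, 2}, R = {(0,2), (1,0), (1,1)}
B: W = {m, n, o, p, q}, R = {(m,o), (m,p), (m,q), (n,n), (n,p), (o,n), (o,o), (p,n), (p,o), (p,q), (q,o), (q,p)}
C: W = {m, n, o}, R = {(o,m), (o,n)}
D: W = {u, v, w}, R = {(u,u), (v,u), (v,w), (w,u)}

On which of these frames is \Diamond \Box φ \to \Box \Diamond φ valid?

The schema corresponds to convergence: \forall x \forall y \forall z (Rxy \wedge Rxz \to \exists w (Ryw \wedge Rzw)).
A: fails — R02 and R02 but 2 and 2 have no common successor.
B: ✓.
C: fails — Rom and Rom but m and m have no common successor.
D: ✓.
Valid on: B, D.

B, D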